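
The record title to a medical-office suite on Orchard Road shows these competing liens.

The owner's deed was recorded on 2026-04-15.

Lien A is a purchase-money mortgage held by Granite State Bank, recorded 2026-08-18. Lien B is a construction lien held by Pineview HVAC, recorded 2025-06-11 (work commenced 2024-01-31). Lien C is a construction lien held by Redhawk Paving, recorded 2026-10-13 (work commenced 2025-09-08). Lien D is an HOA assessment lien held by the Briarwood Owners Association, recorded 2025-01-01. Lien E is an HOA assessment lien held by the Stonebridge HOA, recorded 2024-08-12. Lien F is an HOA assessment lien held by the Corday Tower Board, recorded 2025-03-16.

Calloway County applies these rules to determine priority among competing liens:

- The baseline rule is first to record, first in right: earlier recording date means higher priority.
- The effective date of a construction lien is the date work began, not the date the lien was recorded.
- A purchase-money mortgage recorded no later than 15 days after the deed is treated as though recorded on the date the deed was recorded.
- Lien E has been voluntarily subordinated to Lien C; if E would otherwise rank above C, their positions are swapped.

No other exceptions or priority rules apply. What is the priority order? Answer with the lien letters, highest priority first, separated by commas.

B, C, D, F, E, A

Effective dates: A was recorded 125 days after the deed, outside the 15-day window, so it keeps its recording date; B is treated as recorded 2024-01-31, the work-commencement date; C's effective date is 2025-09-08, when work began.
By effective date, earliest first: B (2024-01-31), E (2024-08-12), D (2025-01-01), F (2025-03-16), C (2025-09-08), A (2026-08-18).
E would otherwise be senior to C, so under the subordination agreement E and C exchange positions.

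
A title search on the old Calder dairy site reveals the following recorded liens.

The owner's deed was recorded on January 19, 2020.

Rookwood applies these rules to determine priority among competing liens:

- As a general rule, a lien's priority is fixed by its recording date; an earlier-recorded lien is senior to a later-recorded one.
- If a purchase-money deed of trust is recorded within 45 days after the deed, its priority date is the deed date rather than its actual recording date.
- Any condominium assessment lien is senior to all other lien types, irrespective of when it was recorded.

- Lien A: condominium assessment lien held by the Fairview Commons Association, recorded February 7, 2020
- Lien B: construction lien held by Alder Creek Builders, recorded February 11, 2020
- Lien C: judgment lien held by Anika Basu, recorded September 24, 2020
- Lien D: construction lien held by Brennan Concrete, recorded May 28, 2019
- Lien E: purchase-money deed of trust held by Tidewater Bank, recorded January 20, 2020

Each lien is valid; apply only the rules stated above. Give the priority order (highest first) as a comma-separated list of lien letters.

Effective dates: E was recorded within the 45-day window, so its effective date is the deed date January 19, 2020.
As a condominium assessment lien, A is senior to every other lien.
The other liens, earliest effective date first: D (May 28, 2019), E (January 19, 2020), B (February 11, 2020), C (September 24, 2020).

A, D, E, B, C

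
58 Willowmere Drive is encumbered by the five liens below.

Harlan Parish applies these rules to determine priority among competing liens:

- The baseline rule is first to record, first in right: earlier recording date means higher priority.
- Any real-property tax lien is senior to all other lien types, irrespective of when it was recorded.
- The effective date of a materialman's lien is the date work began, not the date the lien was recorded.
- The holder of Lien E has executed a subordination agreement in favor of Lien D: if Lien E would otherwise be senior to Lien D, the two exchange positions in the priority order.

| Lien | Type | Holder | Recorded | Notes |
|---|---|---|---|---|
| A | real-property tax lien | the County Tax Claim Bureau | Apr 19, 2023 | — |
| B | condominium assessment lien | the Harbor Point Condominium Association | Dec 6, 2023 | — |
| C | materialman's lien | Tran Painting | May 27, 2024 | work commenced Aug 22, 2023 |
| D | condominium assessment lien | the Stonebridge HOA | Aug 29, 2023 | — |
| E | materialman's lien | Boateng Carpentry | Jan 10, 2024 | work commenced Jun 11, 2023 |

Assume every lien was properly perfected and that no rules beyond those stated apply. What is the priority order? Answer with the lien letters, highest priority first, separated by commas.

A, D, C, E, B

First, effective dates: C is treated as recorded Aug 22, 2023, the work-commencement date; E is treated as recorded Jun 11, 2023, the work-commencement date.
As a real-property tax lien, A is senior to every other lien.
Remaining liens by effective date: E (Jun 11, 2023), C (Aug 22, 2023), D (Aug 29, 2023), B (Dec 6, 2023).
The subordination applies — E was senior to D — so E and D swap.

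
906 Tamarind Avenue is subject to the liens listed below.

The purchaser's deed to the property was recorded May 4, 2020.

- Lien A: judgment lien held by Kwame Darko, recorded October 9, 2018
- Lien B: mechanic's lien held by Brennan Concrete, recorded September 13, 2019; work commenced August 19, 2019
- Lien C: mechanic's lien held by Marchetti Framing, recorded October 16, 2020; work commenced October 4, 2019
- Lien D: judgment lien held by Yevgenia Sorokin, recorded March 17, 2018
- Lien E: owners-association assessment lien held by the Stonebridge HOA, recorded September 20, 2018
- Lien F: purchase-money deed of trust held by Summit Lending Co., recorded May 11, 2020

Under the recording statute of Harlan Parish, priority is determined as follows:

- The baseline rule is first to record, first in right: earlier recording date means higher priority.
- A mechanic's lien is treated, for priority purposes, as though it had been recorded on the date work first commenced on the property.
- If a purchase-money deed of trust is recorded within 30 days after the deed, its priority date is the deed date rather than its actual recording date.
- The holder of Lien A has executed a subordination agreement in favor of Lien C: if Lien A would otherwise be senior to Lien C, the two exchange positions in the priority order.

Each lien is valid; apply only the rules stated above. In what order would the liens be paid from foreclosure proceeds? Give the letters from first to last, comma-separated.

First, effective dates: B relates back to August 19, 2019 (work commenced); C is treated as recorded October 4, 2019, the work-commencement date; F relates back to the deed date May 4, 2020.
Ordering by effective date: D (March 17, 2018), E (September 20, 2018), A (October 9, 2018), B (August 19, 2019), C (October 4, 2019), F (May 4, 2020).
The subordination applies — A was senior to C — so A and C swap.

D, E, C, B, A, F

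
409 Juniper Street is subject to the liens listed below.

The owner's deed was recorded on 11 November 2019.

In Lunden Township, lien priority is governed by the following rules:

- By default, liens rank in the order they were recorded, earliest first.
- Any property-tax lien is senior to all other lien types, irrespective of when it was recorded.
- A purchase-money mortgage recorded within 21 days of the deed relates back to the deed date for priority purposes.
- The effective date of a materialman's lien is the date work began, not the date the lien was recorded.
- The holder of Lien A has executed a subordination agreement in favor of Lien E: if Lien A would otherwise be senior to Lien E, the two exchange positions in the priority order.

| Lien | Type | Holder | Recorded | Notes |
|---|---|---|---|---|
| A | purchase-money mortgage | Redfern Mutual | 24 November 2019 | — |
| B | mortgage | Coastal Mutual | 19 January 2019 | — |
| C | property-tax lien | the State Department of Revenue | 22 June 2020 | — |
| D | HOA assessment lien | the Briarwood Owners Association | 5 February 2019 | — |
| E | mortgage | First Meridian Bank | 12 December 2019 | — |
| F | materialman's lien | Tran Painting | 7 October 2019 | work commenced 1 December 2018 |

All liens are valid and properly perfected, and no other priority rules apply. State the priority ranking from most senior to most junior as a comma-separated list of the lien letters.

Effective dates after the stated exceptions: A relates back to the deed date 11 November 2019; F's effective date is 1 December 2018, when work began.
As a property-tax lien, C is senior to every other lien.
Remaining liens by effective date: F (1 December 2018), B (19 January 2019), D (5 February 2019), A (11 November 2019), E (12 December 2019).
A would otherwise be senior to E, so under the subordination agreement A and E exchange positions.

C, F, B, D, E, A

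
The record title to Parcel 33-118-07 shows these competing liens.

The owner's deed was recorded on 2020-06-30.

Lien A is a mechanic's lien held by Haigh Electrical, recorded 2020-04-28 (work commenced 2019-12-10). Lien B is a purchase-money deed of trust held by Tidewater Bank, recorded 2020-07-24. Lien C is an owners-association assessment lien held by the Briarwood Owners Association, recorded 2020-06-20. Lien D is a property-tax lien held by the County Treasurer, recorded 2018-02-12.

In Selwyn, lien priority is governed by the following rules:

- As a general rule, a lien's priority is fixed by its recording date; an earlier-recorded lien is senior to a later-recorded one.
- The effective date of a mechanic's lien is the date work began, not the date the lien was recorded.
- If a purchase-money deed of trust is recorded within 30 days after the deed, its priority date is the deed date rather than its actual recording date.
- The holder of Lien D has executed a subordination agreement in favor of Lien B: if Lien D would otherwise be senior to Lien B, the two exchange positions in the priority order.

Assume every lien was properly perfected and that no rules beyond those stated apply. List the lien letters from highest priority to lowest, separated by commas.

Adjusting effective dates: A relates back to 2019-12-10 (work commenced); B's effective date is the deed date, 2020-06-30.
Sorted by effective date: D (2018-02-12), A (2019-12-10), C (2020-06-20), B (2020-06-30).
Because D would otherwise rank above B, the subordination swaps them.

B, A, C, D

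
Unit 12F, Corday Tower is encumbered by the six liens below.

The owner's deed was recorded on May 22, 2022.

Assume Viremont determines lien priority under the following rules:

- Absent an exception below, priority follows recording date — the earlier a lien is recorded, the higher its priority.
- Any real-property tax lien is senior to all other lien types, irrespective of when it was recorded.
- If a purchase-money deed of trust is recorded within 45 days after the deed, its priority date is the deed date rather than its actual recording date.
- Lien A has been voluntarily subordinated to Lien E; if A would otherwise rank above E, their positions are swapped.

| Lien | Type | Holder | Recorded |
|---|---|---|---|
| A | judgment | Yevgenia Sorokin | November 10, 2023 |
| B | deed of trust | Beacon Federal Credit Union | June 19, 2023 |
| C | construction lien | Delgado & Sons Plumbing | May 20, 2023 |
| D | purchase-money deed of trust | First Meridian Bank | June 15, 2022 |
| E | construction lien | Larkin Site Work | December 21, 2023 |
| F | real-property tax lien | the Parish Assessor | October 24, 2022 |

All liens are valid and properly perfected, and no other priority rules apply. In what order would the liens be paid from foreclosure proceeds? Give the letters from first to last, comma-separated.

F, D, C, B, E, A

Effective dates after the stated exceptions: D relates back to the deed date May 22, 2022.
As a real-property tax lien, F is senior to every other lien.
Among the remaining liens, by effective date: D (May 22, 2022), C (May 20, 2023), B (June 19, 2023), A (November 10, 2023), E (December 21, 2023).
A would otherwise be senior to E, so under the subordination agreement A and E exchange positions.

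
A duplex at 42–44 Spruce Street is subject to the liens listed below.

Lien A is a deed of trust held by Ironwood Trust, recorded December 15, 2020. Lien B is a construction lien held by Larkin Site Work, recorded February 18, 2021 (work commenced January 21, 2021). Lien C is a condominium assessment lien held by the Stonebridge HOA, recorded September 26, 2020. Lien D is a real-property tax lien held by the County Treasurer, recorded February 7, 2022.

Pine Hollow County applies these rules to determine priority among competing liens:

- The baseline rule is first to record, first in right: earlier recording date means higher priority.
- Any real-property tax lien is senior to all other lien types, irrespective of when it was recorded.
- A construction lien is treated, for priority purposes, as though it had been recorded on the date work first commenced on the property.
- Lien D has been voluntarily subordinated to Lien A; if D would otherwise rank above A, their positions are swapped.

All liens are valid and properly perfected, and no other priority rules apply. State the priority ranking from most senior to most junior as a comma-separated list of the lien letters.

First, effective dates: B relates back to January 21, 2021 (work commenced).
D, as a real-property tax lien, has superpriority and ranks first.
Remaining liens by effective date: C (September 26, 2020), A (December 15, 2020), B (January 21, 2021).
D would otherwise be senior to A, so under the subordination agreement D and A exchange positions.

A, C, D, B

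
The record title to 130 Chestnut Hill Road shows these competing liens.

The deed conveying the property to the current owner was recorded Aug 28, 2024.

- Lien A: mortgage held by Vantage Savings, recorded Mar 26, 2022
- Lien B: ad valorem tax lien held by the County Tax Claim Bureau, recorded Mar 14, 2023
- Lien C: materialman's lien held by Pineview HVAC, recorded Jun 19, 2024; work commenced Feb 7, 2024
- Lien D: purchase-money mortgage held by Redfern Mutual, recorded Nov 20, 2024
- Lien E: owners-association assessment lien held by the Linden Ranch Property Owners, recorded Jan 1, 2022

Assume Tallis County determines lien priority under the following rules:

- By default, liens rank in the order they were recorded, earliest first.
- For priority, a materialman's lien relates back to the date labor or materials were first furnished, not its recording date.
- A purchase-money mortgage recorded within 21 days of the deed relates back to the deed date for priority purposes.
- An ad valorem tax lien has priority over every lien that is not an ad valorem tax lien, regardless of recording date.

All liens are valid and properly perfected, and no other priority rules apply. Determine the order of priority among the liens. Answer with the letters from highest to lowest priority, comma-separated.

B, E, A, C, D

Effective dates: C is treated as recorded Feb 7, 2024, the work-commencement date; D was recorded 84 days after the deed, outside the 21-day window, so it keeps its recording date.
B is an ad valorem tax lien, so it outranks all other liens regardless of date.
Among the remaining liens, by effective date: E (Jan 1, 2022), A (Mar 26, 2022), C (Feb 7, 2024), D (Nov 20, 2024).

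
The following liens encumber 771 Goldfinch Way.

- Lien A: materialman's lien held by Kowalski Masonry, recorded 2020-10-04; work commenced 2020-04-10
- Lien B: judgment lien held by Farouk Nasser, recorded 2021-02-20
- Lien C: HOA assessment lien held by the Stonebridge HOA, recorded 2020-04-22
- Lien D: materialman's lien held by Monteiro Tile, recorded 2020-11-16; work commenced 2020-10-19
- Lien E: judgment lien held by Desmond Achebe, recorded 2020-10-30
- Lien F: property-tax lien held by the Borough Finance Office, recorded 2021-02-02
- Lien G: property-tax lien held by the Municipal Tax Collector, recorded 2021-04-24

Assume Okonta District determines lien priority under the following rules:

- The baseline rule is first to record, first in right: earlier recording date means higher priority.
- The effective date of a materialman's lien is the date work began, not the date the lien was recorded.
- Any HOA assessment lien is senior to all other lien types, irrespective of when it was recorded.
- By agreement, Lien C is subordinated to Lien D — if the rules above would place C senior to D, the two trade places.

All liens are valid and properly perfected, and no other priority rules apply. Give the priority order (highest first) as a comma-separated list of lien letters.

Adjusting effective dates: A relates back to 2020-04-10 (work commenced); D relates back to 2020-10-19 (work commenced).
C is an HOA assessment lien, so it outranks all other liens regardless of date.
Among the remaining liens, by effective date: A (2020-04-10), D (2020-10-19), E (2020-10-30), F (2021-02-02), B (2021-02-20), G (2021-04-24).
C is senior to D before the subordination, so the two trade places.

D, A, C, E, F, B, G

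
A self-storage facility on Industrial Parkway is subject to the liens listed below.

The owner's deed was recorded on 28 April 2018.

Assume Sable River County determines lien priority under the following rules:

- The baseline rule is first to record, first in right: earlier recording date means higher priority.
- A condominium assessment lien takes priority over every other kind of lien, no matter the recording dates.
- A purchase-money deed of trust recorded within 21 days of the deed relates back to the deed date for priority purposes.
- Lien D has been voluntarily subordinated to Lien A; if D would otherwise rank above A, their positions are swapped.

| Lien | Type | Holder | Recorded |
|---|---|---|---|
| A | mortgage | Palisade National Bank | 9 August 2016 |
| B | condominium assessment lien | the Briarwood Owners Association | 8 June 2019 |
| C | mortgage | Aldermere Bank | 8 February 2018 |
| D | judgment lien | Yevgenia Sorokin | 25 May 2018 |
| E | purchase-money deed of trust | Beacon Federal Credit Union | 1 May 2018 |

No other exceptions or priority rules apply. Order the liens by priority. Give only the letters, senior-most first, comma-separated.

Adjusting effective dates: E was recorded within the 21-day window, so its effective date is the deed date 28 April 2018.
B, as a condominium assessment lien, has superpriority and ranks first.
Among the remaining liens, by effective date: A (9 August 2016), C (8 February 2018), E (28 April 2018), D (25 May 2018).
Since D is not senior to A, the subordination leaves the order unchanged.

B, A, C, E, D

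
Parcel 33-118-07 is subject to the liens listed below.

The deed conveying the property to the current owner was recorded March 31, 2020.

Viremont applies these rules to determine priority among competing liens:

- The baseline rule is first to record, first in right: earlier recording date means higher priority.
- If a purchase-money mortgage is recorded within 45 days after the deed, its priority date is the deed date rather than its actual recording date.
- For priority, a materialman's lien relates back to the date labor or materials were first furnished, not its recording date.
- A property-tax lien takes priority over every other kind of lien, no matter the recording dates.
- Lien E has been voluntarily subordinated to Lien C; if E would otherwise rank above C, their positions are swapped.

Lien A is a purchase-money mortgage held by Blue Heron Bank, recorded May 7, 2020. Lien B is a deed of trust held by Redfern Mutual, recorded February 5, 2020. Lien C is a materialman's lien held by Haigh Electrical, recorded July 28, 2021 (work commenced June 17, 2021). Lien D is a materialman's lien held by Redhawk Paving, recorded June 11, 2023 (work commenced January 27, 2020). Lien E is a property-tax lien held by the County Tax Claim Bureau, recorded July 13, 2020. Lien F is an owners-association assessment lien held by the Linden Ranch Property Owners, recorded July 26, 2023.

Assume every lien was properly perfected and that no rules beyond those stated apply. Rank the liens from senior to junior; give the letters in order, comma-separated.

First, effective dates: A relates back to the deed date March 31, 2020; C relates back to June 17, 2021 (work commenced); D relates back to January 27, 2020 (work commenced).
As a property-tax lien, E is senior to every other lien.
The other liens, earliest effective date first: D (January 27, 2020), B (February 5, 2020), A (March 31, 2020), C (June 17, 2021), F (July 26, 2023).
E is senior to C before the subordination, so the two trade places.

C, D, B, A, E, F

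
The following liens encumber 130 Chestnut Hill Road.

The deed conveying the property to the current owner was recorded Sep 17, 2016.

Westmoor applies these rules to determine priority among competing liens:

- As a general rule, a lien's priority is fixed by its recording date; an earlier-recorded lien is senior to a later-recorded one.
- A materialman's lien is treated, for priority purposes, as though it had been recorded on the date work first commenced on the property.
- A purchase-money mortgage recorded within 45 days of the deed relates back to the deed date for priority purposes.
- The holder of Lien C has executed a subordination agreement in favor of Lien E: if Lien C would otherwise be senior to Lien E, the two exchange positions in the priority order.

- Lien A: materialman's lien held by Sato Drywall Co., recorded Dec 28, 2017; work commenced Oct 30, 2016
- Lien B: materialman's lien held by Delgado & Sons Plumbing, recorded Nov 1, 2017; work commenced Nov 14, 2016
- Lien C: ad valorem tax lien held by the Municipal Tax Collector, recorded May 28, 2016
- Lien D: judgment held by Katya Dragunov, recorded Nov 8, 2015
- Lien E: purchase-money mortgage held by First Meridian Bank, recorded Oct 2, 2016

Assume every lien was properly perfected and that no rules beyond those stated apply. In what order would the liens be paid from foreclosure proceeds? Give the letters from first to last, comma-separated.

D, E, C, A, B

First, effective dates: A relates back to Oct 30, 2016 (work commenced); B relates back to Nov 14, 2016 (work commenced); E's effective date is the deed date, Sep 17, 2016.
By effective date, earliest first: D (Nov 8, 2015), C (May 28, 2016), E (Sep 17, 2016), A (Oct 30, 2016), B (Nov 14, 2016).
Because C would otherwise rank above E, the subordination swaps them.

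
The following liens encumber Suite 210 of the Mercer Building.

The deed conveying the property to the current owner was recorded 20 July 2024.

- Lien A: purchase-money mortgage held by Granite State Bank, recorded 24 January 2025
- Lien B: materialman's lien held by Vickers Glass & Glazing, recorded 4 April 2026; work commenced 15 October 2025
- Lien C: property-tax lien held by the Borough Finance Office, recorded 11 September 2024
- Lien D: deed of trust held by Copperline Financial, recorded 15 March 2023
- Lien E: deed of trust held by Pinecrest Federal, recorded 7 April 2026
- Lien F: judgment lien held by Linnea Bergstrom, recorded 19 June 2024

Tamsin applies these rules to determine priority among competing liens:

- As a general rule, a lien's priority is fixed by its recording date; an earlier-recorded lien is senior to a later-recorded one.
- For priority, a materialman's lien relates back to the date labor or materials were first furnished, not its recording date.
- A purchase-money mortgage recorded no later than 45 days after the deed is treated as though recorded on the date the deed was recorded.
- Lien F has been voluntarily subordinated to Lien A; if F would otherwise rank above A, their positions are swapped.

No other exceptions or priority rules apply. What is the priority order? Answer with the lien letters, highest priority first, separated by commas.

D, A, C, F, B, E

Effective dates after the stated exceptions: A missed the 45-day window (188 days after the deed), so its recording date stands; B is treated as recorded 15 October 2025, the work-commencement date.
By effective date: D (15 March 2023), F (19 June 2024), C (11 September 2024), A (24 January 2025), B (15 October 2025), E (7 April 2026).
F is senior to A before the subordination, so the two trade places.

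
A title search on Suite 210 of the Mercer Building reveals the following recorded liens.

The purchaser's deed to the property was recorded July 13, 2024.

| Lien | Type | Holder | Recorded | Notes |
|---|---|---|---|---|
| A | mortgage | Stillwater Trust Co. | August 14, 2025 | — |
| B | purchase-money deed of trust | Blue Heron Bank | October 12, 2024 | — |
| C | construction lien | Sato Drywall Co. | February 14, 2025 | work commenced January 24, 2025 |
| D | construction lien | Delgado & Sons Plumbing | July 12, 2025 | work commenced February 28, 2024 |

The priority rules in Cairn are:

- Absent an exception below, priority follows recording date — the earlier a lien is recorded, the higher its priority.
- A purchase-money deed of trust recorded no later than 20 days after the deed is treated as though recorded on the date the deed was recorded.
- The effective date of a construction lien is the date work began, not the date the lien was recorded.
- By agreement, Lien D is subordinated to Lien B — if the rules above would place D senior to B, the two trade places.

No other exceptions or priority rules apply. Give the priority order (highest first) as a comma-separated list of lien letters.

First, effective dates: B was recorded 91 days after the deed — beyond 20 days — so no relation-back applies; C's effective date is January 24, 2025, when work began; D is treated as recorded February 28, 2024, the work-commencement date.
Sorted by effective date: D (February 28, 2024), B (October 12, 2024), C (January 24, 2025), A (August 14, 2025).
The subordination applies — D was senior to B — so D and B swap.

B, D, C, A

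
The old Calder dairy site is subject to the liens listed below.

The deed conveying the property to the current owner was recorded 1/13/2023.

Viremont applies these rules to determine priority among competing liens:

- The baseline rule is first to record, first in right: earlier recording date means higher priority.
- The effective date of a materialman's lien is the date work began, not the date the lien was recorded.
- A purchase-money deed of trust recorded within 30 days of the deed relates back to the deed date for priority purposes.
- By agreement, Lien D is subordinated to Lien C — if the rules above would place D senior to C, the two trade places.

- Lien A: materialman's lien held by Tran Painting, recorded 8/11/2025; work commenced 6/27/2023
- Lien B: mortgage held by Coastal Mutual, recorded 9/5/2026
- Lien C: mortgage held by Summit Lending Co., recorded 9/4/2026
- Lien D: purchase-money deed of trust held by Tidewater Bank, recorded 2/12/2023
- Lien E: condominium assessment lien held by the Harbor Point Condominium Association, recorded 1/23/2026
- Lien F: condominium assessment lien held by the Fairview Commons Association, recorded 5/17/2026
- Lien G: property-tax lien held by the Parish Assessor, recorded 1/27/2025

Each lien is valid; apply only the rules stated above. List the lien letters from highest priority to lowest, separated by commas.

First, effective dates: A relates back to 6/27/2023 (work commenced); D was recorded within the 30-day window, so its effective date is the deed date 1/13/2023.
By effective date, earliest first: D (1/13/2023), A (6/27/2023), G (1/27/2025), E (1/23/2026), F (5/17/2026), C (9/4/2026), B (9/5/2026).
D is senior to C before the subordination, so the two trade places.

C, A, G, E, F, D, B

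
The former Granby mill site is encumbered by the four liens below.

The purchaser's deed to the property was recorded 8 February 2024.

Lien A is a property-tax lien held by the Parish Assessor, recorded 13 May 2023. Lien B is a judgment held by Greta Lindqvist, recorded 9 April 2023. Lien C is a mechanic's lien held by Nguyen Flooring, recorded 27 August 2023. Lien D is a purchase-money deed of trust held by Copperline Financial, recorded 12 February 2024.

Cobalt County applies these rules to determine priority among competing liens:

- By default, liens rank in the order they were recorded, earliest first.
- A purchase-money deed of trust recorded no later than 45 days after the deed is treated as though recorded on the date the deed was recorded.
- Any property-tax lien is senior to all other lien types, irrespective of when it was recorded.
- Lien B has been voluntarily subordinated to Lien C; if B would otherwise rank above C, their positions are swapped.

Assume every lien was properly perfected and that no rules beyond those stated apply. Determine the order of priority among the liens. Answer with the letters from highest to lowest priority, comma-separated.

Effective dates after the stated exceptions: D was recorded within the 45-day window, so its effective date is the deed date 8 February 2024.
A, as a property-tax lien, has superpriority and ranks first.
Ordering the rest by effective date: B (9 April 2023), C (27 August 2023), D (8 February 2024).
The subordination applies — B was senior to C — so B and C swap.

A, C, B, D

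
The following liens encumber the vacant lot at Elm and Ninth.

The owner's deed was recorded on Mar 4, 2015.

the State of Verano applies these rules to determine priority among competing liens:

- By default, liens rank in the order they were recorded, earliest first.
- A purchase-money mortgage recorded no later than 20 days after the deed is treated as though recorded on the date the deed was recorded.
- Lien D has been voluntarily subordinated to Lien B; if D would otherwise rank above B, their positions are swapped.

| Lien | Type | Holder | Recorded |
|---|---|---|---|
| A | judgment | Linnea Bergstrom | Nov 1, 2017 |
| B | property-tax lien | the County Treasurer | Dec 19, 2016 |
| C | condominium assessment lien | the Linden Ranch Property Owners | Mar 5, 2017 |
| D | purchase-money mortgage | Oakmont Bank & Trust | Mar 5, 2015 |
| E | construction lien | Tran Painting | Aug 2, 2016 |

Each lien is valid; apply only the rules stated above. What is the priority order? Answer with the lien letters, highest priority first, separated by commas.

B, E, D, C, A

Effective dates after the stated exceptions: D was recorded within the 20-day window, so its effective date is the deed date Mar 4, 2015.
Ordering by effective date: D (Mar 4, 2015), E (Aug 2, 2016), B (Dec 19, 2016), C (Mar 5, 2017), A (Nov 1, 2017).
The subordination applies — D was senior to B — so D and B swap.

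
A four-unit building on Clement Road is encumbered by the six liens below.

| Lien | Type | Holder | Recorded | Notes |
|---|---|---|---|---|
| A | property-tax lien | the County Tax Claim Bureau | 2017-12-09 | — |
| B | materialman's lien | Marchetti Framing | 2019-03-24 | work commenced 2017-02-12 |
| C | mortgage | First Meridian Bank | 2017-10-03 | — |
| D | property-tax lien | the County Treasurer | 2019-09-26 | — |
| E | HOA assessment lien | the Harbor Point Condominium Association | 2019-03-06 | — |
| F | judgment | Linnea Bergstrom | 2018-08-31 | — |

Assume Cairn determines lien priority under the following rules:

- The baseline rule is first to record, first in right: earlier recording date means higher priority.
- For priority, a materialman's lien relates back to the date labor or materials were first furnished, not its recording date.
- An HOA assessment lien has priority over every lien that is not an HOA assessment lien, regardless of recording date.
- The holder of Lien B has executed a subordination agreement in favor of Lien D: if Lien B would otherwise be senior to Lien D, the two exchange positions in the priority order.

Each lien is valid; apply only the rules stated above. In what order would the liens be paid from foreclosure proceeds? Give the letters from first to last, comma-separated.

E, D, C, A, F, B

First, effective dates: B's effective date is 2017-02-12, when work began.
E is an HOA assessment lien and takes priority over every other lien.
Remaining liens by effective date: B (2017-02-12), C (2017-10-03), A (2017-12-09), F (2018-08-31), D (2019-09-26).
B is senior to D before the subordination, so the two trade places.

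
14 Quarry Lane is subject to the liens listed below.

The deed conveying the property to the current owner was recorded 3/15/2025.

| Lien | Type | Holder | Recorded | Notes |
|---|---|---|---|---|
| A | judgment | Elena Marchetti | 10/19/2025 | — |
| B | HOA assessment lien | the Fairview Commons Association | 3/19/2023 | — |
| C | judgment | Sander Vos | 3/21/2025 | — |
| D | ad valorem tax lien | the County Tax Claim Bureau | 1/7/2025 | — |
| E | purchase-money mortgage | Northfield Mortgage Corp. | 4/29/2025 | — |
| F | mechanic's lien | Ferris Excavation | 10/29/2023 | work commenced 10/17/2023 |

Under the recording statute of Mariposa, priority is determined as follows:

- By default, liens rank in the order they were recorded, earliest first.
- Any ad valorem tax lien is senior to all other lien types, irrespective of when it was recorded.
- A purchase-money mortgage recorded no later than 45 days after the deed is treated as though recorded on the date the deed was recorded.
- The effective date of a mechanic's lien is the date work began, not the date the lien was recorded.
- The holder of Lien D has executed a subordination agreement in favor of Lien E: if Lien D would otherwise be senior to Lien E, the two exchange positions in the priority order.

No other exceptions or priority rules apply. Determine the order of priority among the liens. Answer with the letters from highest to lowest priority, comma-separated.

E, B, F, D, C, A

Effective dates: E relates back to the deed date 3/15/2025; F relates back to 10/17/2023 (work commenced).
D is an ad valorem tax lien and takes priority over every other lien.
The other liens, earliest effective date first: B (3/19/2023), F (10/17/2023), E (3/15/2025), C (3/21/2025), A (10/19/2025).
Because D would otherwise rank above E, the subordination swaps them.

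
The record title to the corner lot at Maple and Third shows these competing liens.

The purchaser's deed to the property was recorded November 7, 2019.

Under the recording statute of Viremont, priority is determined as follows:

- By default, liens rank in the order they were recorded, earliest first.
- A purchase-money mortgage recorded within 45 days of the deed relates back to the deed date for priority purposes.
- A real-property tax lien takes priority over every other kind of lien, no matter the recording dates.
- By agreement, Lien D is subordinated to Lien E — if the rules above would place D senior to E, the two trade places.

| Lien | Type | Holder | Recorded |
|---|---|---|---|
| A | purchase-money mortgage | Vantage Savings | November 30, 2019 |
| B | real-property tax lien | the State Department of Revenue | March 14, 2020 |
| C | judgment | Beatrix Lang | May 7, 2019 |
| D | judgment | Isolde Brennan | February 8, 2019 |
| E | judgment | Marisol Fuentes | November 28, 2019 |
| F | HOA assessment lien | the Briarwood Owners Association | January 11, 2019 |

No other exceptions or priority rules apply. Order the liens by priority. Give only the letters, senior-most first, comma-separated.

B, F, E, C, A, D

Effective dates: A's effective date is the deed date, November 7, 2019.
As a real-property tax lien, B is senior to every other lien.
Remaining liens by effective date: F (January 11, 2019), D (February 8, 2019), C (May 7, 2019), A (November 7, 2019), E (November 28, 2019).
The subordination applies — D was senior to E — so D and E swap.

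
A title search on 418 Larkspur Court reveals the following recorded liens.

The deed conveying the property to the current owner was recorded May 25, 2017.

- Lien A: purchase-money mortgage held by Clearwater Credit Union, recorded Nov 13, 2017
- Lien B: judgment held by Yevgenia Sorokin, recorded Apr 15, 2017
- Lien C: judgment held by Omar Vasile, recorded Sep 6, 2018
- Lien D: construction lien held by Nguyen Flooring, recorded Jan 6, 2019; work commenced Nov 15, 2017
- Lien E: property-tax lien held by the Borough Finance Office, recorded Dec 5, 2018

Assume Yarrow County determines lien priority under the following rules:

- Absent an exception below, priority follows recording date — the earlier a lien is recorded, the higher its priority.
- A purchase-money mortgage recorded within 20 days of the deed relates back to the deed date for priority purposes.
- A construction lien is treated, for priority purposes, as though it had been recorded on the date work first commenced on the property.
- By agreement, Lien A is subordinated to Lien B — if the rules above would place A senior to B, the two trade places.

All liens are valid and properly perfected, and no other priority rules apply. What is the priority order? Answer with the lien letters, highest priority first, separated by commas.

Adjusting effective dates: A was recorded 172 days after the deed, outside the 20-day window, so it keeps its recording date; D's effective date is Nov 15, 2017, when work began.
By effective date, earliest first: B (Apr 15, 2017), A (Nov 13, 2017), D (Nov 15, 2017), C (Sep 6, 2018), E (Dec 5, 2018).
Since A is not senior to B, the subordination leaves the order unchanged.

B, A, D, C, E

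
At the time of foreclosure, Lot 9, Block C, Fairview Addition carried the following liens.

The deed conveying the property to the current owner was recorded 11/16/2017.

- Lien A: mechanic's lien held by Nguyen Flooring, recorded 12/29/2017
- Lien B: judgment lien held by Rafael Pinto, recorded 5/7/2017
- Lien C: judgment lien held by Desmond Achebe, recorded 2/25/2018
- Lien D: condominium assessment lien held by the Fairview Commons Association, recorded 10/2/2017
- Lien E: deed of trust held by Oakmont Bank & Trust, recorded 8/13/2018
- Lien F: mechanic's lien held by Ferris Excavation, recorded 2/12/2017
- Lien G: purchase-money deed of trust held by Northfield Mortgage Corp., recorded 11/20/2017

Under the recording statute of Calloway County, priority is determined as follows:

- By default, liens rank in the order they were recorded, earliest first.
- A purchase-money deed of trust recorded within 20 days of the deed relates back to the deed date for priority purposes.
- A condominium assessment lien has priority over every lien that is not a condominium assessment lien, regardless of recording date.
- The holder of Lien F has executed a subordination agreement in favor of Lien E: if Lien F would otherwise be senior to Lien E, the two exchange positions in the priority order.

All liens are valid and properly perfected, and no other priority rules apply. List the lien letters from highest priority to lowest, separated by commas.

Effective dates: G relates back to the deed date 11/16/2017.
As a condominium assessment lien, D is senior to every other lien.
Among the remaining liens, by effective date: F (2/12/2017), B (5/7/2017), G (11/16/2017), A (12/29/2017), C (2/25/2018), E (8/13/2018).
Because F would otherwise rank above E, the subordination swaps them.

D, E, B, G, A, C, F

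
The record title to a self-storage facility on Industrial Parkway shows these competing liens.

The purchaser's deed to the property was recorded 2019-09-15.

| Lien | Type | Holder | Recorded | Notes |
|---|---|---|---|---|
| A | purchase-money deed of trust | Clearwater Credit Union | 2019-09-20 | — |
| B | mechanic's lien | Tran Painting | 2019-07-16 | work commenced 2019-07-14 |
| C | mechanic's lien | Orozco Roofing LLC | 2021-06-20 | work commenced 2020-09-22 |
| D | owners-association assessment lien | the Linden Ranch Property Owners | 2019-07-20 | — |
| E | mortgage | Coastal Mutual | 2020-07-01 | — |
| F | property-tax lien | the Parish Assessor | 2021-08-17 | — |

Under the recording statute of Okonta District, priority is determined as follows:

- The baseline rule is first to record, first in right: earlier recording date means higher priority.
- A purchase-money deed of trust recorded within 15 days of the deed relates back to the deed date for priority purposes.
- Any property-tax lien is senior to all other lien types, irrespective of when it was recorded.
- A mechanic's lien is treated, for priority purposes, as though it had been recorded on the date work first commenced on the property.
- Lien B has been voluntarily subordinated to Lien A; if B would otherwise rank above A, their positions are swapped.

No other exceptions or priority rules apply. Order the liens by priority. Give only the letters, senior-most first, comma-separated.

Effective dates after the stated exceptions: A relates back to the deed date 2019-09-15; B is treated as recorded 2019-07-14, the work-commencement date; C's effective date is 2020-09-22, when work began.
F is a property-tax lien, so it outranks all other liens regardless of date.
Ordering the rest by effective date: B (2019-07-14), D (2019-07-20), A (2019-09-15), E (2020-07-01), C (2020-09-22).
Because B would otherwise rank above A, the subordination swaps them.

F, A, D, B, E, C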